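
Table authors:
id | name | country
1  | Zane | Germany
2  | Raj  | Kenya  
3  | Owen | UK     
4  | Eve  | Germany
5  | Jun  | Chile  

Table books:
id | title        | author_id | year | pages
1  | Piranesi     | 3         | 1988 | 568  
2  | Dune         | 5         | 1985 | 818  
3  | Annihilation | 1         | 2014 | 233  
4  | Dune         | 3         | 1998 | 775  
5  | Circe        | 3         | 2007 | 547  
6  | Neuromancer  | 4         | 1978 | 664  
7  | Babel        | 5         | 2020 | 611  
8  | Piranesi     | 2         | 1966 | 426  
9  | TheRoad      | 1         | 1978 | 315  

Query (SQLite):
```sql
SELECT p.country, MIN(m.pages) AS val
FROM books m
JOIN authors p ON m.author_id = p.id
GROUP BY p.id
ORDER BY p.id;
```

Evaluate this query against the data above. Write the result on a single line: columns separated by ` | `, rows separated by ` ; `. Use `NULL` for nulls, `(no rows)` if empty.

Join each books row to its authors via author_id.
Group joined rows by authors.id; compute MIN(m.pages) per group.
  1: ids {3, 9} → MIN(m.pages)=233
  2: ids {8} → MIN(m.pages)=426
  3: ids {1, 4, 5} → MIN(m.pages)=547
  4: ids {6} → MIN(m.pages)=664
  5: ids {2, 7} → MIN(m.pages)=611

Germany | 233 ; Kenya | 426 ; UK | 547 ; Germany | 664 ; Chile | 611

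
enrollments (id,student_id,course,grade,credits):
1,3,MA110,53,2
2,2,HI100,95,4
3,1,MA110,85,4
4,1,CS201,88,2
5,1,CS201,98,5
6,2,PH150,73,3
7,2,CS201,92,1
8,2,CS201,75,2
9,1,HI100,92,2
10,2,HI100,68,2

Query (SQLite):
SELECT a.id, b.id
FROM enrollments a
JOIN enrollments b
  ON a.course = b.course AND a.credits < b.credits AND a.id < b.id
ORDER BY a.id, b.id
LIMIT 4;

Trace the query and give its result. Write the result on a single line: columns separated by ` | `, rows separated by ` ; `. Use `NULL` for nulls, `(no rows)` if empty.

Pairs (a,b) with same course, a.credits < b.credits, a.id < b.id.
course groups: CS201:{4,5,7,8} HI100:{2,9,10} MA110:{1,3} PH150:{6}
Ordered by (a.id, b.id); first 4.

1 | 3 ; 4 | 5 ; 7 | 8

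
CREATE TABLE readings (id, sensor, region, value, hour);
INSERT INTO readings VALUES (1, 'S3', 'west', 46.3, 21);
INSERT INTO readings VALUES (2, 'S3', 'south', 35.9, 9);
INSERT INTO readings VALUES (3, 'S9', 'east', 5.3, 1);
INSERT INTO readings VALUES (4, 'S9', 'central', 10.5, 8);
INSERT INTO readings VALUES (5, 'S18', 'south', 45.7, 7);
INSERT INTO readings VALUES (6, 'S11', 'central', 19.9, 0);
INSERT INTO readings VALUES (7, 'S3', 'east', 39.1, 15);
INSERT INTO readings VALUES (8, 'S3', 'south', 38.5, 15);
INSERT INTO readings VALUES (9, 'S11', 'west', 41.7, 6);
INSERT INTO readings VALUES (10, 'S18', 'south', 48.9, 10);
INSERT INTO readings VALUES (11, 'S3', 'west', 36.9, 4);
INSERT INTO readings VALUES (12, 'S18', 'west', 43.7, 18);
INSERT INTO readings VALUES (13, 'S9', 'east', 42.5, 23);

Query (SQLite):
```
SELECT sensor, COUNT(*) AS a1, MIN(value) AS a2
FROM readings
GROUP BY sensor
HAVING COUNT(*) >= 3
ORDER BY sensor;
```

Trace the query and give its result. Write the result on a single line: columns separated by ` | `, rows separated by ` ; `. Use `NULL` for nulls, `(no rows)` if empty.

S18 | 3 | 43.7 ; S3 | 5 | 35.9 ; S9 | 3 | 5.3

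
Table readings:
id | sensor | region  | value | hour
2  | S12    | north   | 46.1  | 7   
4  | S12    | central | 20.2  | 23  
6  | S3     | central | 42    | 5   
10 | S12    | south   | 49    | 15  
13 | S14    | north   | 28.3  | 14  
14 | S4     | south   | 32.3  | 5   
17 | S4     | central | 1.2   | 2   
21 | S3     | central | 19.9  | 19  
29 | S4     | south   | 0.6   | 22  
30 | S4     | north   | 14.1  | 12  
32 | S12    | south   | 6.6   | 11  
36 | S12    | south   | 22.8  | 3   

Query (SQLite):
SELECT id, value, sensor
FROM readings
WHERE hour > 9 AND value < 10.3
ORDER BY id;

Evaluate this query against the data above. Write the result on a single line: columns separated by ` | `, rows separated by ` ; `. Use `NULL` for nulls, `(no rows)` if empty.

29 | 0.6 | S4 ; 32 | 6.6 | S12

hour > 9: ids {4, 10, 13, 21, 29, 30, 32}
value < 10.3: ids {17, 29, 32}
Combine with AND.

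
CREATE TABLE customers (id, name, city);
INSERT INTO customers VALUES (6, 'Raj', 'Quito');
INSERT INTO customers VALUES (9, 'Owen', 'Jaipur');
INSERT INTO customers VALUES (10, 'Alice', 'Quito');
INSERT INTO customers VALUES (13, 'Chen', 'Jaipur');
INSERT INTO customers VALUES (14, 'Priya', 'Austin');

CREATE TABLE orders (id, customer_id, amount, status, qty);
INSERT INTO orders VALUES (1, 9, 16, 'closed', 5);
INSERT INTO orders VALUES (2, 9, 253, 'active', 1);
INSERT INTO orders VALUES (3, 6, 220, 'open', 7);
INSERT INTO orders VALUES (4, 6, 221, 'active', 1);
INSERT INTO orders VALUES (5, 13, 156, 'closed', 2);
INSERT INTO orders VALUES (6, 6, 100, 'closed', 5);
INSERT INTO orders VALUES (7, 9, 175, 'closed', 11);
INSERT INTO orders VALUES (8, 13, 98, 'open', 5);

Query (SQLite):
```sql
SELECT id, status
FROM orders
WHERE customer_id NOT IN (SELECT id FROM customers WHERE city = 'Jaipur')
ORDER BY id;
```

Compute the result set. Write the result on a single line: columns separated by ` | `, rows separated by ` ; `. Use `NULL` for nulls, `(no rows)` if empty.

3 | open ; 4 | active ; 6 | closed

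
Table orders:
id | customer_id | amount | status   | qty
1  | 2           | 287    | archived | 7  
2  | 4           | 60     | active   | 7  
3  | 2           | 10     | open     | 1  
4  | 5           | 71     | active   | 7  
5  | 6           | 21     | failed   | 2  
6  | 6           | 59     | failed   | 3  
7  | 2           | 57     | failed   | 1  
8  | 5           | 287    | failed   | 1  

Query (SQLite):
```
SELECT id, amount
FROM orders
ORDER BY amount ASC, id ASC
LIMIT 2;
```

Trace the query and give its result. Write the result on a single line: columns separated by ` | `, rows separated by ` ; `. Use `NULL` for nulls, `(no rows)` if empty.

Sort by amount asc, tiebreak id asc: (10, id=3), (21, id=5), (57, id=7), (59, id=6), (60, id=2) …. Take first 2.

3 | 10 ; 5 | 21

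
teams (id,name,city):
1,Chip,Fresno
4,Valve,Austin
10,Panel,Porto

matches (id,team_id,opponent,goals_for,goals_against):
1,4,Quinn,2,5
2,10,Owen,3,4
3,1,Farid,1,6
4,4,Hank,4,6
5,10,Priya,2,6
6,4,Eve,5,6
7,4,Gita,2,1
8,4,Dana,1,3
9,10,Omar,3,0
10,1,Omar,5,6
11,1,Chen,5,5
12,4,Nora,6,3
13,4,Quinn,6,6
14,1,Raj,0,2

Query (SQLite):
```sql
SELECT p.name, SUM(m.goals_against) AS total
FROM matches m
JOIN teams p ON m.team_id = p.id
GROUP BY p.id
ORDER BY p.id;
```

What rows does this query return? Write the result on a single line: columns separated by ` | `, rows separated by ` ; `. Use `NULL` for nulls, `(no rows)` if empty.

Chip | 19 ; Valve | 30 ; Panel | 10

Join each matches row to its teams via team_id.
Group joined rows by teams.id; compute SUM(m.goals_against) per group.
  1: ids {3, 10, 11, 14} → SUM(m.goals_against)=19
  4: ids {1, 4, 6, 7, 8, 12, 13} → SUM(m.goals_against)=30
  10: ids {2, 5, 9} → SUM(m.goals_against)=10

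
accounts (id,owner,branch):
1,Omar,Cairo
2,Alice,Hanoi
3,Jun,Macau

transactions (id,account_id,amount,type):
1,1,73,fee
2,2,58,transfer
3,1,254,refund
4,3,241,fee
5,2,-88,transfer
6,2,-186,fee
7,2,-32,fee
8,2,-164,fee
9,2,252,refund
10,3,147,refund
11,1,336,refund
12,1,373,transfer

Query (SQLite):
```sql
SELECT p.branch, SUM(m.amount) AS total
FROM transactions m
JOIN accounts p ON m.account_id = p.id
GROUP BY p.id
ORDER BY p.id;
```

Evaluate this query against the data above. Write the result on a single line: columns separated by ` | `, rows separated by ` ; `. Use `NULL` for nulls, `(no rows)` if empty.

Cairo | 1036 ; Hanoi | -160 ; Macau | 388

Join each transactions row to its accounts via account_id.
Group joined rows by accounts.id; compute SUM(m.amount) per group.
  1: ids {1, 3, 11, 12} → SUM(m.amount)=1036
  2: ids {2, 5, 6, 7, 8, 9} → SUM(m.amount)=-160
  3: ids {4, 10} → SUM(m.amount)=388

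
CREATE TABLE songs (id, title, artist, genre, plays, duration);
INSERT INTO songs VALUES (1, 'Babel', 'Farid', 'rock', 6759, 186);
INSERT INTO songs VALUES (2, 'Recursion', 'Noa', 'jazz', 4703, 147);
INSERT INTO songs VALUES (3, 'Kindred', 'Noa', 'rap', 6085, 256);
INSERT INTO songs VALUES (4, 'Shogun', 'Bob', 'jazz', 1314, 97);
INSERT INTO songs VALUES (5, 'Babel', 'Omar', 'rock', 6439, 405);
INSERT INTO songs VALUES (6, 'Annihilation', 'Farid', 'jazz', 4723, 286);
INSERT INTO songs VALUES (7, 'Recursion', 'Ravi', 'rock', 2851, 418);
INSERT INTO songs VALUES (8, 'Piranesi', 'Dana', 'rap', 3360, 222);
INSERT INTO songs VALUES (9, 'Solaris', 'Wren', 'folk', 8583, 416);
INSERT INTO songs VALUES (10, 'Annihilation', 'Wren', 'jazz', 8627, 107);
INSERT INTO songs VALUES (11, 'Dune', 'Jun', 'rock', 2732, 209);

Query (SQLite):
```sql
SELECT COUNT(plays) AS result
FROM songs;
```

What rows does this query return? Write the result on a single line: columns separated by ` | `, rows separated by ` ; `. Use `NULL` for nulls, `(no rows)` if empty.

All plays values: [6759, 4703, 6085, 1314, 6439, 4723, 2851, 3360, 8583, 8627, 2732].
COUNT(plays) counts non-NULL values → 11.

11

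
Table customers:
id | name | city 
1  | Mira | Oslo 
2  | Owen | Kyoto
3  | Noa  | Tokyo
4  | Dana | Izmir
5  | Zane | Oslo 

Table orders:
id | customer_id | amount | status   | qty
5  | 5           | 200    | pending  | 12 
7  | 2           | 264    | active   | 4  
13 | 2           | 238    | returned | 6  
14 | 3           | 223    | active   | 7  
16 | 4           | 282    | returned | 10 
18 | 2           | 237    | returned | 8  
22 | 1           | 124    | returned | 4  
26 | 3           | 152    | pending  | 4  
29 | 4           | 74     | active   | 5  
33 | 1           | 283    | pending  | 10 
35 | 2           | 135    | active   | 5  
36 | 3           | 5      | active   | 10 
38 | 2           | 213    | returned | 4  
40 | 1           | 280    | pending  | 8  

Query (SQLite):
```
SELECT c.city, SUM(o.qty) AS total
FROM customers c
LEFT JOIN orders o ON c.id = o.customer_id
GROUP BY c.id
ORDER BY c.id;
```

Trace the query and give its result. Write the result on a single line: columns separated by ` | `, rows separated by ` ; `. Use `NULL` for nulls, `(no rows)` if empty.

Oslo | 22 ; Kyoto | 27 ; Tokyo | 21 ; Izmir | 15 ; Oslo | 12

LEFT JOIN keeps every customers row; unmatched ones get NULL for orders columns.
Group by customers.id and compute SUM(o.qty). SUM over an all-NULL group is NULL.
  1: ids {22, 33, 40} → SUM(o.qty)=22
  2: ids {7, 13, 18, 35, 38} → SUM(o.qty)=27
  3: ids {14, 26, 36} → SUM(o.qty)=21
  4: ids {16, 29} → SUM(o.qty)=15
  5: ids {5} → SUM(o.qty)=12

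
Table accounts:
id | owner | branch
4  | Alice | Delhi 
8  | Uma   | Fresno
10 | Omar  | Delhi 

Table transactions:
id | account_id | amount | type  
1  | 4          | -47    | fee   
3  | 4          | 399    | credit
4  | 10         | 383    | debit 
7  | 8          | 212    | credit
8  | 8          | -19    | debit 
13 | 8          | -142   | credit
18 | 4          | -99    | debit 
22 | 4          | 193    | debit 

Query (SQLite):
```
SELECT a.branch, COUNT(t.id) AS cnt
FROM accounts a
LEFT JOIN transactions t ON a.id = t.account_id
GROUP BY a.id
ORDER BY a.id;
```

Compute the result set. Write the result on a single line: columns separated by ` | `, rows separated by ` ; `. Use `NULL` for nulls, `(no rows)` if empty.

Delhi | 4 ; Fresno | 3 ; Delhi | 1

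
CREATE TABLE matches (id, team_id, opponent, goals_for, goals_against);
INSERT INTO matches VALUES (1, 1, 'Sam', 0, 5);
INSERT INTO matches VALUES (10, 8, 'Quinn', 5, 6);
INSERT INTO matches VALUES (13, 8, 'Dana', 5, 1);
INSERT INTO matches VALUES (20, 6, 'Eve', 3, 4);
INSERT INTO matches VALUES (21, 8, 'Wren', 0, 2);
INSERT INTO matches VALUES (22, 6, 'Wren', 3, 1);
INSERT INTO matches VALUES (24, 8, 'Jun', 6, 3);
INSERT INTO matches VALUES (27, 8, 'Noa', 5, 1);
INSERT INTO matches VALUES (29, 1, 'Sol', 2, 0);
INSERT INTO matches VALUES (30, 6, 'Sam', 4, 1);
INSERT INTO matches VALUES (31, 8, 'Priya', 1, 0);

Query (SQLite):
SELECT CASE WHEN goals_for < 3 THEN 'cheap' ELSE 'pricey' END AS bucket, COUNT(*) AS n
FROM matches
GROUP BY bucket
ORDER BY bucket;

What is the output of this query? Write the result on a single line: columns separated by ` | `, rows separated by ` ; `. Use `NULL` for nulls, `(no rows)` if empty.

Bucket rows by goals_for < 3 → 'cheap' else 'pricey'; count each bucket.

cheap | 4 ; pricey | 7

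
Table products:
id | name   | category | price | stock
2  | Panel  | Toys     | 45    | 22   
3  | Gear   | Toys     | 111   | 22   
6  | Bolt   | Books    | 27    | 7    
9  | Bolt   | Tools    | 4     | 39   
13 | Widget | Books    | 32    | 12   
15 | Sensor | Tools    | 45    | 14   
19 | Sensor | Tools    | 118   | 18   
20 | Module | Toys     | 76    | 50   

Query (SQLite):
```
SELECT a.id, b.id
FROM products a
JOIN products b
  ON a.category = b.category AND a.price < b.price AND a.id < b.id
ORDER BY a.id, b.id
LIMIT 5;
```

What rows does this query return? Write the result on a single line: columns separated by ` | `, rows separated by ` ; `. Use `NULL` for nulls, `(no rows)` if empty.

2 | 3 ; 2 | 20 ; 6 | 13 ; 9 | 15 ; 9 | 19

Pairs (a,b) with same category, a.price < b.price, a.id < b.id.
category groups: Books:{6,13} Tools:{9,15,19} Toys:{2,3,20}
Ordered by (a.id, b.id); first 5.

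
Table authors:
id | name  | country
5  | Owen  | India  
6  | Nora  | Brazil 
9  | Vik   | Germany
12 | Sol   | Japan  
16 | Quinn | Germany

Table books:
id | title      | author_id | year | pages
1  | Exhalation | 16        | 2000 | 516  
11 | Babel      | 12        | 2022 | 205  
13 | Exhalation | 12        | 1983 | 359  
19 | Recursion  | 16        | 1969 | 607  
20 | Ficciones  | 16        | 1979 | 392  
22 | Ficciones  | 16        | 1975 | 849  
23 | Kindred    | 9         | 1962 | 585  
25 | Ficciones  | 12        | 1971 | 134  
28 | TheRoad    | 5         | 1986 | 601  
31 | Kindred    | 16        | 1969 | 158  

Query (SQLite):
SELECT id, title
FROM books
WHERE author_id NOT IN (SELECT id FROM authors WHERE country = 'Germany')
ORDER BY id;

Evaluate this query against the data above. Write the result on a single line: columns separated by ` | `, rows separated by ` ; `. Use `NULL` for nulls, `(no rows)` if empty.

11 | Babel ; 13 | Exhalation ; 25 | Ficciones ; 28 | TheRoad

Inner query: authors.id where country = 'Germany'.
Outer: keep books rows whose author_id is not in that set.
Inner query → {9, 16}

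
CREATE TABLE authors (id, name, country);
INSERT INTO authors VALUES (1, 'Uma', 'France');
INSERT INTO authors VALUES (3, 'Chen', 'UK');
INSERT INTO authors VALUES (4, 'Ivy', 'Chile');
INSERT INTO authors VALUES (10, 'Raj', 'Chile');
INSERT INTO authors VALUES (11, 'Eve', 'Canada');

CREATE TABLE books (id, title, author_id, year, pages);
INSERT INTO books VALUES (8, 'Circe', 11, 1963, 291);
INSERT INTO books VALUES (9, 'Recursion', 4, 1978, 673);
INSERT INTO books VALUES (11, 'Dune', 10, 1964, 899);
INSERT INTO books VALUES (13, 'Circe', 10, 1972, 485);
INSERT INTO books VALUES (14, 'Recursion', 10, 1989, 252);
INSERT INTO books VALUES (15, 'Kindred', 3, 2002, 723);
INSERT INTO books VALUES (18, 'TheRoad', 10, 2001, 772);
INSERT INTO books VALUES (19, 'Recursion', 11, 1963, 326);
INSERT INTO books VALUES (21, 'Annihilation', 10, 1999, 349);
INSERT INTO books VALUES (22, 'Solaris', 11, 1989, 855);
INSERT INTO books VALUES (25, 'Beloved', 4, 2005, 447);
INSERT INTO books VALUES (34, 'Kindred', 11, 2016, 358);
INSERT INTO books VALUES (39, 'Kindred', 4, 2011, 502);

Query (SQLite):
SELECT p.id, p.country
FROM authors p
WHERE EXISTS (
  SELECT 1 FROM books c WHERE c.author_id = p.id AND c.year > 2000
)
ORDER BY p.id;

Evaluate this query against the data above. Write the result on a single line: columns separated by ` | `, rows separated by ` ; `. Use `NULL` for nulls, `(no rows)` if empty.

3 | UK ; 4 | Chile ; 10 | Chile ; 11 | Canada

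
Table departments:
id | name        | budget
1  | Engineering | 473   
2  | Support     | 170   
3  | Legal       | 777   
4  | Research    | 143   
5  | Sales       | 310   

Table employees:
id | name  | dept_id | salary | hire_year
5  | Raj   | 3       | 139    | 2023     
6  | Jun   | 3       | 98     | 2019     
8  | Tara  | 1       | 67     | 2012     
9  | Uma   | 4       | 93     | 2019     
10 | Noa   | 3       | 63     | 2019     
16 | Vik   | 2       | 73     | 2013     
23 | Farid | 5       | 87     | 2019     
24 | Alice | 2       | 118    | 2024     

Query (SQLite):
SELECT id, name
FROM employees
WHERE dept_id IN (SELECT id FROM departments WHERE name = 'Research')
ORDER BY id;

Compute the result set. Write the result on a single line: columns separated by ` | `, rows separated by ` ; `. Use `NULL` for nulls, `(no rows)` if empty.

9 | Uma

Inner query: departments.id where name = 'Research'.
Outer: keep employees rows whose dept_id is in that set.
Inner query → {4}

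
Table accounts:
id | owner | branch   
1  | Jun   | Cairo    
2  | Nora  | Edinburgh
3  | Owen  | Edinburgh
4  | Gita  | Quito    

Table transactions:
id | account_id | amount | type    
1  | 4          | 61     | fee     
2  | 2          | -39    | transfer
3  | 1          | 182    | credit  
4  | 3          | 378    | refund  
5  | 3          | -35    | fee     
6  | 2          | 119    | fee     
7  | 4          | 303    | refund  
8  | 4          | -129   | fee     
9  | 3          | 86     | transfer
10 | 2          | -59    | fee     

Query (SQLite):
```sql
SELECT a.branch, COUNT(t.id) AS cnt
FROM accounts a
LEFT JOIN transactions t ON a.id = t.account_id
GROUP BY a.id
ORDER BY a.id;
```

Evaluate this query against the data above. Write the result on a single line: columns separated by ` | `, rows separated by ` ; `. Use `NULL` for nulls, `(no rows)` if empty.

LEFT JOIN keeps every accounts row; unmatched ones get NULL for transactions columns.
Group by accounts.id and compute COUNT(t.id). COUNT(col) of an all-NULL group is 0.
  1: ids {3} → COUNT(t.id)=1
  2: ids {2, 6, 10} → COUNT(t.id)=3
  3: ids {4, 5, 9} → COUNT(t.id)=3
  4: ids {1, 7, 8} → COUNT(t.id)=3

Cairo | 1 ; Edinburgh | 3 ; Edinburgh | 3 ; Quito | 3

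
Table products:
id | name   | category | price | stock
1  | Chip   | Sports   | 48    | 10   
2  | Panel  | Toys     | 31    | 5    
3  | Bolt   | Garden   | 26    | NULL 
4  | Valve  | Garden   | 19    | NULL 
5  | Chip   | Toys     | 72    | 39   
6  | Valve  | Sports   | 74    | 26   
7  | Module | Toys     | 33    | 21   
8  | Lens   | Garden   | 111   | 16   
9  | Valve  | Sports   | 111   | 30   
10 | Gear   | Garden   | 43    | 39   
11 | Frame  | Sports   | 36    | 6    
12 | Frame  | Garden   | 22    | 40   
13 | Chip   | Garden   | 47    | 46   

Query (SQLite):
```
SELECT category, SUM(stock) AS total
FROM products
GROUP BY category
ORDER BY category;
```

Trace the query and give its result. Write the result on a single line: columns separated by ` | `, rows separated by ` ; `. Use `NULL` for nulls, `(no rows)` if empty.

Partition products by category; compute SUM(stock) within each group.
  Garden: ids {3, 4, 8, 10, 12, 13} → SUM(stock)=141
  Sports: ids {1, 6, 9, 11} → SUM(stock)=72
  Toys: ids {2, 5, 7} → SUM(stock)=65

Garden | 141 ; Sports | 72 ; Toys | 65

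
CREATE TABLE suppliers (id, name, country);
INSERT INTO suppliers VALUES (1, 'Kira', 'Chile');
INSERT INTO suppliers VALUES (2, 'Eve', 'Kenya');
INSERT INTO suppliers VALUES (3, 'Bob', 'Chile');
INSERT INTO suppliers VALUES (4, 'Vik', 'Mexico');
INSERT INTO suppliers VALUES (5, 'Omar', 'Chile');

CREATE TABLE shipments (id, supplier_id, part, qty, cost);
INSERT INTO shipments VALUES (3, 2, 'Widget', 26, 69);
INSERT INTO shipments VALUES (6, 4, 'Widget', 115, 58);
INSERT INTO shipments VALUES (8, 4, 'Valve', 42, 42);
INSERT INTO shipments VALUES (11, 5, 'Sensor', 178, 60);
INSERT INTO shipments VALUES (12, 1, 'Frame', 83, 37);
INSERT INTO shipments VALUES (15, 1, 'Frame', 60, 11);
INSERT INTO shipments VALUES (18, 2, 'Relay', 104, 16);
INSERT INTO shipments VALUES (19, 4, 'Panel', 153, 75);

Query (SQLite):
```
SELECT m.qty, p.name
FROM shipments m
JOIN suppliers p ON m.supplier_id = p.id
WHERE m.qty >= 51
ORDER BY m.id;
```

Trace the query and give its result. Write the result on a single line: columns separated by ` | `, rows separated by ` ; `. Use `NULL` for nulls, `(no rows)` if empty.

115 | Vik ; 178 | Omar ; 83 | Kira ; 60 | Kira ; 104 | Eve ; 153 | Vik

Each shipments row matches the suppliers row where supplier_id = suppliers.id.
Then keep rows with m.qty >= 51.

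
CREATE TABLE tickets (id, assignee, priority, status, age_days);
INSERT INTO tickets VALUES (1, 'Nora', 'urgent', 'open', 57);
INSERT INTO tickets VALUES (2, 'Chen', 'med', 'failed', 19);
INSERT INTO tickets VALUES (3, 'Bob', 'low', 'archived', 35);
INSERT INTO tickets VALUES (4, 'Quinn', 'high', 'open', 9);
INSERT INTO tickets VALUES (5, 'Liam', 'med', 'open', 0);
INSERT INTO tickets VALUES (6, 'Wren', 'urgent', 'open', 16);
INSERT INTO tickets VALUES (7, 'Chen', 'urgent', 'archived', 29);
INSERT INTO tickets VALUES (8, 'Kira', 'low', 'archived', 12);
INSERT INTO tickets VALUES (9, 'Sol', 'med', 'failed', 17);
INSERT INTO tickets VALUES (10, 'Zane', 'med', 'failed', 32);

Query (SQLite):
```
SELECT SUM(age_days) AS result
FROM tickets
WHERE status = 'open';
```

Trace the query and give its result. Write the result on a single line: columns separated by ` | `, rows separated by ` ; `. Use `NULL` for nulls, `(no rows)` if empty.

82

Rows where status='open' → age_days values: [57, 9, 0, 16].
SUM of non-NULL values = 82.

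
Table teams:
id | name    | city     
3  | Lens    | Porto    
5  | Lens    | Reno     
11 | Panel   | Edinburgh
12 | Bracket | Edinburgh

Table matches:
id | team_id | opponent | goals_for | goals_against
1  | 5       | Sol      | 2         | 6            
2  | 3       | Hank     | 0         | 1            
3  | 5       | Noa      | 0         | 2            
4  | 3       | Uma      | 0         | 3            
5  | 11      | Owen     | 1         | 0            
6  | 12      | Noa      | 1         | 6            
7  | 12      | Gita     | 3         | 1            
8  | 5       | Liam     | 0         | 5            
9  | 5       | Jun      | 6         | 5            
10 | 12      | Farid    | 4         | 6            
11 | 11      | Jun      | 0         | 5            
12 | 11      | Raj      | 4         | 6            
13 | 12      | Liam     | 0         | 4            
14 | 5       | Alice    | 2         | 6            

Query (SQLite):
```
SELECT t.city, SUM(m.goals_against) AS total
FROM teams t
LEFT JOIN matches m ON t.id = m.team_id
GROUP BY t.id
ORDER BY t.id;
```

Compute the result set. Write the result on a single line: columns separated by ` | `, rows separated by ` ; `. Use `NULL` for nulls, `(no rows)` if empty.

LEFT JOIN keeps every teams row; unmatched ones get NULL for matches columns.
Group by teams.id and compute SUM(m.goals_against). SUM over an all-NULL group is NULL.
  3: ids {2, 4} → SUM(m.goals_against)=4
  5: ids {1, 3, 8, 9, 14} → SUM(m.goals_against)=24
  11: ids {5, 11, 12} → SUM(m.goals_against)=11
  12: ids {6, 7, 10, 13} → SUM(m.goals_against)=17

Porto | 4 ; Reno | 24 ; Edinburgh | 11 ; Edinburgh | 17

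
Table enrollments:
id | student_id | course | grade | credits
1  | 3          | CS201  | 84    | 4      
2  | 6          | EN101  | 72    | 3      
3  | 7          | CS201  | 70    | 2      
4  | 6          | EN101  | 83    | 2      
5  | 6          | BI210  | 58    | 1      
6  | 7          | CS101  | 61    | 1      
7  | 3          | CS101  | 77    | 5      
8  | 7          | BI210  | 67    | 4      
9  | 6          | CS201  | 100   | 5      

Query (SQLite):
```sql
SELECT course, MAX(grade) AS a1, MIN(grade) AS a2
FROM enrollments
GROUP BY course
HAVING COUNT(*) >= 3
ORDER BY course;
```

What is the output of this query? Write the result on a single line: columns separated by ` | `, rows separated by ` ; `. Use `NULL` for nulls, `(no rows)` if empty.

CS201 | 100 | 70

Group enrollments by course.
Per group compute: MAX(grade), MIN(grade).
HAVING: drop groups with fewer than 3 rows.
  BI210: ids {5, 8} → MAX(grade)=67, MIN(grade)=58
  CS101: ids {6, 7} → MAX(grade)=77, MIN(grade)=61
  CS201: ids {1, 3, 9} → MAX(grade)=100, MIN(grade)=70
  EN101: ids {2, 4} → MAX(grade)=83, MIN(grade)=72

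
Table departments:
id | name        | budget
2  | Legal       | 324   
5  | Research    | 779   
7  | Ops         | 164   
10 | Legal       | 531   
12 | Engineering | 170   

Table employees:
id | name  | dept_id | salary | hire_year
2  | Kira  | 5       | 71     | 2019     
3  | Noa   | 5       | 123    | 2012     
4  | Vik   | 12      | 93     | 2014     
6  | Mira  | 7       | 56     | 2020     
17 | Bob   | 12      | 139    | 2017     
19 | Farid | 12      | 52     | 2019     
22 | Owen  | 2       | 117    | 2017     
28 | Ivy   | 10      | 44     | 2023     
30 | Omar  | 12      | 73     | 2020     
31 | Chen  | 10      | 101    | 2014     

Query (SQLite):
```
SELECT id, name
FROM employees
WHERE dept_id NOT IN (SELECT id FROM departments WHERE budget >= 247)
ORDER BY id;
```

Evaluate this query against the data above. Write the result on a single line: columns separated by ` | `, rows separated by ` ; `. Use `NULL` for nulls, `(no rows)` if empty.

4 | Vik ; 6 | Mira ; 17 | Bob ; 19 | Farid ; 30 | Omar

Inner query: departments.id where budget >= 247.
Outer: keep employees rows whose dept_id is not in that set.
Inner query → {2, 5, 10}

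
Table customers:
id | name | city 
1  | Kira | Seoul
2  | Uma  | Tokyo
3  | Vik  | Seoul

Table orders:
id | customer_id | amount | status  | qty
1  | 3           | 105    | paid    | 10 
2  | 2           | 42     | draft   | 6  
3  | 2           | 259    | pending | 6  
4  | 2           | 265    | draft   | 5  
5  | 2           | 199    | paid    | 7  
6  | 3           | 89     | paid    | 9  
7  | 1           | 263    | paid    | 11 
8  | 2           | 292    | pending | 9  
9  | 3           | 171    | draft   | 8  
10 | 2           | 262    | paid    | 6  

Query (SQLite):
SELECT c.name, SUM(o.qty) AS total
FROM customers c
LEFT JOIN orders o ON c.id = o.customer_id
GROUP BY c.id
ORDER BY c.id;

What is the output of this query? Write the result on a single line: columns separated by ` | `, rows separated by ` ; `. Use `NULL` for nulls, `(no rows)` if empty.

Kira | 11 ; Uma | 39 ; Vik | 27

LEFT JOIN keeps every customers row; unmatched ones get NULL for orders columns.
Group by customers.id and compute SUM(o.qty). SUM over an all-NULL group is NULL.
  1: ids {7} → SUM(o.qty)=11
  2: ids {2, 3, 4, 5, 8, 10} → SUM(o.qty)=39
  3: ids {1, 6, 9} → SUM(o.qty)=27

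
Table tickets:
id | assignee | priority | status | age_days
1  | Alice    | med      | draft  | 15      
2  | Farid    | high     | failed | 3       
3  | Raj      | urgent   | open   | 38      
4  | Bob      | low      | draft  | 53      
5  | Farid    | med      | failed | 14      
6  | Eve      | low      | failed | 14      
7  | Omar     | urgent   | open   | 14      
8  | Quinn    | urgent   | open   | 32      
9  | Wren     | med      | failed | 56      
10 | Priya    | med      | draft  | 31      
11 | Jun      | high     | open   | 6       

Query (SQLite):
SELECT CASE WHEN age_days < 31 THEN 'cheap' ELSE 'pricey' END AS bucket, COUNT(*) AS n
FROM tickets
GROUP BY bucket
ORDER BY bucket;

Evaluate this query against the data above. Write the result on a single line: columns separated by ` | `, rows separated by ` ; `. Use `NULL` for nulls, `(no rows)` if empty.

cheap | 6 ; pricey | 5

Bucket rows by age_days < 31 → 'cheap' else 'pricey'; count each bucket.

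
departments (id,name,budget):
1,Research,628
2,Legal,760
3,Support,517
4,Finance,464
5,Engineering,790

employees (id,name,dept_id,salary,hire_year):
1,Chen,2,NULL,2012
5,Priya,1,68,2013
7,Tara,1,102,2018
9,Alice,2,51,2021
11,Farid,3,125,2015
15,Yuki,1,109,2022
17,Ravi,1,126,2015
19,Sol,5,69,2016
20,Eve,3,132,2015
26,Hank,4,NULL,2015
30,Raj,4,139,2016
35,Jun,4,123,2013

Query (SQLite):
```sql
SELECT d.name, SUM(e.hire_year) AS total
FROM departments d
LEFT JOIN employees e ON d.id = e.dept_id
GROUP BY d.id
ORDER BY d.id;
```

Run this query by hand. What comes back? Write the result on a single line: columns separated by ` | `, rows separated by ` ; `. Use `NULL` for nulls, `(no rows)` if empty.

LEFT JOIN keeps every departments row; unmatched ones get NULL for employees columns.
Group by departments.id and compute SUM(e.hire_year). SUM over an all-NULL group is NULL.
  1: ids {5, 7, 15, 17} → SUM(e.hire_year)=8068
  2: ids {1, 9} → SUM(e.hire_year)=4033
  3: ids {11, 20} → SUM(e.hire_year)=4030
  4: ids {26, 30, 35} → SUM(e.hire_year)=6044
  5: ids {19} → SUM(e.hire_year)=2016

Research | 8068 ; Legal | 4033 ; Support | 4030 ; Finance | 6044 ; Engineering | 2016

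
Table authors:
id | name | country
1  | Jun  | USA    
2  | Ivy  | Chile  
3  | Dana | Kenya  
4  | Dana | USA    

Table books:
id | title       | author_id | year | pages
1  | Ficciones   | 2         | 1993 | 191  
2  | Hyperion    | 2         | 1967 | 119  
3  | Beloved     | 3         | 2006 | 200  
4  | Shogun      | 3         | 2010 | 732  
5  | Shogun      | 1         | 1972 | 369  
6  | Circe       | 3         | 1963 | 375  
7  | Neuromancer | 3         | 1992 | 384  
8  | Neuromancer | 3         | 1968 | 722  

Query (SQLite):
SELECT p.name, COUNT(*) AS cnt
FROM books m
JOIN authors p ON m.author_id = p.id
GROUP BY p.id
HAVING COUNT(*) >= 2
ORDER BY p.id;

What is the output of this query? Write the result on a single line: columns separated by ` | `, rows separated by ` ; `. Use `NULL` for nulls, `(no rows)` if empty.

Join each books row to its authors via author_id.
Group joined rows by authors.id; compute COUNT(*) per group.
HAVING: keep groups with count ≥ 2.
  1: ids {5} → COUNT(*)=1
  2: ids {1, 2} → COUNT(*)=2
  3: ids {3, 4, 6, 7, 8} → COUNT(*)=5

Ivy | 2 ; Dana | 5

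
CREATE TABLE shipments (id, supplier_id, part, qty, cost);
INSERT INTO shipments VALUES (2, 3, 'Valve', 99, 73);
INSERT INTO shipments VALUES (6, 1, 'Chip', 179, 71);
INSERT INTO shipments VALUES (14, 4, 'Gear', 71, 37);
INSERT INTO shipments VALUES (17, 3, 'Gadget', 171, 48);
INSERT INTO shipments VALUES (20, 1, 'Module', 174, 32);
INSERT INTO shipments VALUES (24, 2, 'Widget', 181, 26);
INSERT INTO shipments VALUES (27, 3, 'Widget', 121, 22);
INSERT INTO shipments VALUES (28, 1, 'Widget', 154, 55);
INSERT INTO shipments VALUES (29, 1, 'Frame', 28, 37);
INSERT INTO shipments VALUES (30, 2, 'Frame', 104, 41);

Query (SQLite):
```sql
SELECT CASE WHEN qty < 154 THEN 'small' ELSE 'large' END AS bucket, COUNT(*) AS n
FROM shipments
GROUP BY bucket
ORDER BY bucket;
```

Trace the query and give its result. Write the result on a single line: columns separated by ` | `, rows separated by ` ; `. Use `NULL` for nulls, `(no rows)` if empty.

large | 5 ; small | 5

Bucket rows by qty < 154 → 'small' else 'large'; count each bucket.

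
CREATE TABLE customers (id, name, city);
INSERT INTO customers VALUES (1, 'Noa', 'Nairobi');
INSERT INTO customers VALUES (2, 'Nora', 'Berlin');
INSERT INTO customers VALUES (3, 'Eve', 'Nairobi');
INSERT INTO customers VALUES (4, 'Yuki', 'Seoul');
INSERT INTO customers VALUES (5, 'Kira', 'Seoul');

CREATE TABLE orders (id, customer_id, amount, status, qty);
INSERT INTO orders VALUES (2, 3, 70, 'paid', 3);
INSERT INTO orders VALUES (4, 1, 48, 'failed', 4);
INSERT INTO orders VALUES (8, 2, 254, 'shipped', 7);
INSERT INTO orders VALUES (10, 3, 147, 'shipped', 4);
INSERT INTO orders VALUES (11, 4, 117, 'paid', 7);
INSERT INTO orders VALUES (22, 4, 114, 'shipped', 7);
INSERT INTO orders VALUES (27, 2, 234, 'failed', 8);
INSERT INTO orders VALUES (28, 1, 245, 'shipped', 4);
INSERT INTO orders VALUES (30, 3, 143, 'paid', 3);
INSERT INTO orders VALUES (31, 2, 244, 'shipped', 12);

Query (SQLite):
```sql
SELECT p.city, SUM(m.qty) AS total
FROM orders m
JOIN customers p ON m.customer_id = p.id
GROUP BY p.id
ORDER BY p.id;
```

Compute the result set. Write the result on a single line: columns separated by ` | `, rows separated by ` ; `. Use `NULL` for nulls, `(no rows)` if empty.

Nairobi | 8 ; Berlin | 27 ; Nairobi | 10 ; Seoul | 14

Join each orders row to its customers via customer_id.
Group joined rows by customers.id; compute SUM(m.qty) per group.
  1: ids {4, 28} → SUM(m.qty)=8
  2: ids {8, 27, 31} → SUM(m.qty)=27
  3: ids {2, 10, 30} → SUM(m.qty)=10
  4: ids {11, 22} → SUM(m.qty)=14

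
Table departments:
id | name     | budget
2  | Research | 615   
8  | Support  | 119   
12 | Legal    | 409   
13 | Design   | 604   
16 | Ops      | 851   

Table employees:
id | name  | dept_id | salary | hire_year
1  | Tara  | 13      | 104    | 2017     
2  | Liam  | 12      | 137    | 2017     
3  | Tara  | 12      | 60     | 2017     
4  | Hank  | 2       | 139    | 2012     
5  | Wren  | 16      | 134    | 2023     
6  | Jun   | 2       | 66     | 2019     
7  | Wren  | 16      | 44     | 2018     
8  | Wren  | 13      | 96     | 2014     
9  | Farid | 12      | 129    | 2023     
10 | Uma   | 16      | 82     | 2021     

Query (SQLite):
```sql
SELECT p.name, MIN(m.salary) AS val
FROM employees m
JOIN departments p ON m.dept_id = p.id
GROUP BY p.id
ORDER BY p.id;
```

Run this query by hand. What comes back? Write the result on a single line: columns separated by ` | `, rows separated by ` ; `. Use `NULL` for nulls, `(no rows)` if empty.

Research | 66 ; Legal | 60 ; Design | 96 ; Ops | 44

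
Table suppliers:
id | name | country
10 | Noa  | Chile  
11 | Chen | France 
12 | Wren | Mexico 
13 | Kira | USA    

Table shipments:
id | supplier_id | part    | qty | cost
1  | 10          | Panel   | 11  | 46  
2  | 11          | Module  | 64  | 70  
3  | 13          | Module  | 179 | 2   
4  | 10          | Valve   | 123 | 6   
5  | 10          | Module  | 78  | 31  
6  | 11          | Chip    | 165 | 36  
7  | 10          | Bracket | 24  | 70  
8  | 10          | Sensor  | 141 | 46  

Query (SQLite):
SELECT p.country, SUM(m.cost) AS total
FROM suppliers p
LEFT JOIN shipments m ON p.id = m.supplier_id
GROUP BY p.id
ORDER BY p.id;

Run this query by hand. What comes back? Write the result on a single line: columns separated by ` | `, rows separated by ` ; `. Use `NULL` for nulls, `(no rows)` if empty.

Chile | 199 ; France | 106 ; Mexico | NULL ; USA | 2

LEFT JOIN keeps every suppliers row; unmatched ones get NULL for shipments columns.
Group by suppliers.id and compute SUM(m.cost). SUM over an all-NULL group is NULL.
  10: ids {1, 4, 5, 7, 8} → SUM(m.cost)=199
  11: ids {2, 6} → SUM(m.cost)=106
  12: ids {—} → SUM(m.cost)=NULL
  13: ids {3} → SUM(m.cost)=2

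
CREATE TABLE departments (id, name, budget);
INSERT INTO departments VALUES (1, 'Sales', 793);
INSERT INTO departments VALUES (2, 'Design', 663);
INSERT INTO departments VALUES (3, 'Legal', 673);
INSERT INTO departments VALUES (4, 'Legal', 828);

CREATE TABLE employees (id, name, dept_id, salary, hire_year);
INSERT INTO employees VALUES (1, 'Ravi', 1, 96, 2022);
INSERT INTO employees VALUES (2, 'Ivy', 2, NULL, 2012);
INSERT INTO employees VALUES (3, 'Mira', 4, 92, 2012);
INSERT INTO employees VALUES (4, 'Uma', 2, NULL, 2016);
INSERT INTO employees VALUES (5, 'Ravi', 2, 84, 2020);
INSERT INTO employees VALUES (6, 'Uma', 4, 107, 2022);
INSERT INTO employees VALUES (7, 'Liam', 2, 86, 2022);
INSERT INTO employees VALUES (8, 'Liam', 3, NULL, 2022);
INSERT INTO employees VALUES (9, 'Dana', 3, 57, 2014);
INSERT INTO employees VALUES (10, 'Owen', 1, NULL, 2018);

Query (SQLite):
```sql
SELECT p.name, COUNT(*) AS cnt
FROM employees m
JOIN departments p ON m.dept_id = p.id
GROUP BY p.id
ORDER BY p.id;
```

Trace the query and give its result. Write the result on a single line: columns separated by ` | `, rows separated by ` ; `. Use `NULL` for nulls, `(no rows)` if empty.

Join each employees row to its departments via dept_id.
Group joined rows by departments.id; compute COUNT(*) per group.
  1: ids {1, 10} → COUNT(*)=2
  2: ids {2, 4, 5, 7} → COUNT(*)=4
  3: ids {8, 9} → COUNT(*)=2
  4: ids {3, 6} → COUNT(*)=2

Sales | 2 ; Design | 4 ; Legal | 2 ; Legal | 2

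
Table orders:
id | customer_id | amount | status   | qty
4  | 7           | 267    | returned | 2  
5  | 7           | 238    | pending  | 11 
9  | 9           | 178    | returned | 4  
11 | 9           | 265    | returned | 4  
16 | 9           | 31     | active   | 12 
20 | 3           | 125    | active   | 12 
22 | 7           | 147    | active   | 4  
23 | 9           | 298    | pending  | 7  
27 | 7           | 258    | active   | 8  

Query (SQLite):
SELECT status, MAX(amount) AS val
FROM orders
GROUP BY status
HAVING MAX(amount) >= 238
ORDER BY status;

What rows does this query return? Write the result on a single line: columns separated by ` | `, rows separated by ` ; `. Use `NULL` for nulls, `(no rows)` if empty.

active | 258 ; pending | 298 ; returned | 267

Partition orders by status; compute MAX(amount) within each group.
HAVING: keep groups where MAX(amount) >= 238.
  active: ids {16, 20, 22, 27} → MAX(amount)=258
  pending: ids {5, 23} → MAX(amount)=298
  returned: ids {4, 9, 11} → MAX(amount)=267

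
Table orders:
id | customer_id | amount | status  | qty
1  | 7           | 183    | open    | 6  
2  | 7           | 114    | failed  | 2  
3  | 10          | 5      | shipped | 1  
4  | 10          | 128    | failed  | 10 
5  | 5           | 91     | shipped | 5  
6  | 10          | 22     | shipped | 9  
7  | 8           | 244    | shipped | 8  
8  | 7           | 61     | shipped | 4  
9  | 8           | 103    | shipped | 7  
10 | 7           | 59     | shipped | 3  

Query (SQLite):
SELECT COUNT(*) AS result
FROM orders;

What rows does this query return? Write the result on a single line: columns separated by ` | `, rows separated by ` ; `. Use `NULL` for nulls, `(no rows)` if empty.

All amount values: [183, 114, 5, 128, 91, 22, 244, 61, 103, 59].
COUNT(*) counts rows → 10.

10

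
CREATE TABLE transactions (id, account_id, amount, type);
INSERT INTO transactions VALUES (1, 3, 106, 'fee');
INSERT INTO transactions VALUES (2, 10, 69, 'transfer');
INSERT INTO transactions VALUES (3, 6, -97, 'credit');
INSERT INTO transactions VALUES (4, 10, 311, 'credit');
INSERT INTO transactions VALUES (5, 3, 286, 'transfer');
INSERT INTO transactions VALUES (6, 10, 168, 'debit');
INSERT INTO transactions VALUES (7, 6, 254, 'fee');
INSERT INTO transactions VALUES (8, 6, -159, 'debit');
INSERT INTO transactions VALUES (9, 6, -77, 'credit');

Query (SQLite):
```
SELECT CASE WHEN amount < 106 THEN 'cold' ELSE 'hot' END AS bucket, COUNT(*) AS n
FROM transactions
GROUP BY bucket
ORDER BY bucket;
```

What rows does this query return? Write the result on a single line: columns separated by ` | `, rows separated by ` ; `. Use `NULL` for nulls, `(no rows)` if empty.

cold | 4 ; hot | 5

Bucket rows by amount < 106 → 'cold' else 'hot'; count each bucket.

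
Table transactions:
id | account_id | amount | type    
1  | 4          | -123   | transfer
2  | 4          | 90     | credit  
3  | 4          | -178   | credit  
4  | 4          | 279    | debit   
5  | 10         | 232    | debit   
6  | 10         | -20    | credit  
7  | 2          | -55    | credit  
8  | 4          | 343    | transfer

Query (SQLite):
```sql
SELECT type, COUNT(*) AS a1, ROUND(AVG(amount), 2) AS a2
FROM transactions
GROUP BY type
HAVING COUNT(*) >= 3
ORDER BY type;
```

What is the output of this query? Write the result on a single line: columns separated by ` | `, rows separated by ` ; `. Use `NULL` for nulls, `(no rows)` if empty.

Group transactions by type.
Per group compute: COUNT(*), ROUND(AVG(amount), 2).
HAVING: drop groups with fewer than 3 rows.
  credit: ids {2, 3, 6, 7} → COUNT(*)=4, ROUND(AVG(amount), 2)=-40.75
  debit: ids {4, 5} → COUNT(*)=2, ROUND(AVG(amount), 2)=255.5
  transfer: ids {1, 8} → COUNT(*)=2, ROUND(AVG(amount), 2)=110

credit | 4 | -40.75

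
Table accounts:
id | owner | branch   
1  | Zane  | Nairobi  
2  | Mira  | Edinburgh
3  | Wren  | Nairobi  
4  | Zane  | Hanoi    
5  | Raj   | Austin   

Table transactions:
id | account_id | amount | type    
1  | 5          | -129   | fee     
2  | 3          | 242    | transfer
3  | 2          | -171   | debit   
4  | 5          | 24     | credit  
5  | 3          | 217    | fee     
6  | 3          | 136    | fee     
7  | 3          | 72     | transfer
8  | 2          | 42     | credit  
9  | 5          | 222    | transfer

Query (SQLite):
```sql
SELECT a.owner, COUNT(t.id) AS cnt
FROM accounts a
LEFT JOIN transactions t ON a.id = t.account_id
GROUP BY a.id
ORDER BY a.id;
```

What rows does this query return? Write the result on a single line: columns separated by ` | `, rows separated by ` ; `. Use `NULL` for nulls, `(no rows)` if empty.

LEFT JOIN keeps every accounts row; unmatched ones get NULL for transactions columns.
Group by accounts.id and compute COUNT(t.id). COUNT(col) of an all-NULL group is 0.
  1: ids {—} → COUNT(t.id)=0
  2: ids {3, 8} → COUNT(t.id)=2
  3: ids {2, 5, 6, 7} → COUNT(t.id)=4
  4: ids {—} → COUNT(t.id)=0
  5: ids {1, 4, 9} → COUNT(t.id)=3

Zane | 0 ; Mira | 2 ; Wren | 4 ; Zane | 0 ; Raj | 3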